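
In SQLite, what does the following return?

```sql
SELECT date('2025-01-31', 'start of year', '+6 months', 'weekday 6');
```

`start of year` rewinds 2025-01-31 to 2025-01-01.
Adding +6 months to 2025-01-01 gives 2025-07-01.
`weekday 6` advances to the next Saturday; 2025-07-01 is a Tuesday, so it moves forward to 2025-07-05.

2025-07-05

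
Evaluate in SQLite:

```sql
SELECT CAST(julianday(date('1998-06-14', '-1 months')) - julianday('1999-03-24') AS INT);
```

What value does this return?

Adding -1 month to 1998-06-14 gives 1998-05-14.
17 days remain in May 1998 after the 14th (31 − 14).
Full months from June 1998 through February 1999 contribute their day counts.
Then 24 days into March 1999.
Total: 17 + 30 + 31 + 31 + 30 + 31 + 30 + 31 + 31 + 28 + 24 = 314.
The subtraction is earlier − later, so the result is −314 → -314.

-314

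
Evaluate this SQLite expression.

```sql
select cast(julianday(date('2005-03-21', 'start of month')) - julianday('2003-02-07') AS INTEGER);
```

753

`start of month` rewinds 2005-03-21 to 2005-03-01.
21 days remain in February 2003 after the 7th (28 − 7).
Full months from March 2003 through February 2005 contribute their day counts.
Then 1 day into March 2005.
Total: 21 + 31 + 30 + 31 + 30 + 31 + 31 + 30 + 31 + 30 + 31 + 31 + 29 + 31 + 30 + 31 + 30 + 31 + 31 + 30 + 31 + 30 + 31 + 31 + 28 + 1 = 753.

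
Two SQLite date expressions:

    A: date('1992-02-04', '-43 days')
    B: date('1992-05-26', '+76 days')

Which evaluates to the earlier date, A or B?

A = 1991-12-23.
B = 1992-08-10.
A is earlier.

A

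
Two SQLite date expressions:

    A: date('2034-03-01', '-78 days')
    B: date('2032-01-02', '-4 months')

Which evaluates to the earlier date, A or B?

A = 2033-12-13.
B = 2031-09-02.
B is earlier.

B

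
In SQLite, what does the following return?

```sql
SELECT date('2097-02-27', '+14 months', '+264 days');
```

2099-01-16

Adding +14 months to 2097-02-27 gives 2098-04-27.
Applying '+264 days' to 2098-04-27: counting 264 days forward gives 2099-01-16.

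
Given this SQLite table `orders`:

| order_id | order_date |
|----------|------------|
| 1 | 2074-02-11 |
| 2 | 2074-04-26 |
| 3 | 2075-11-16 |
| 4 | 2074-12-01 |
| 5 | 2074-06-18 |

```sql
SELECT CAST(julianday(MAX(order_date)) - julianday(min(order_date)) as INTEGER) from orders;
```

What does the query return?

MIN = 2074-02-11, MAX = 2075-11-16.
17 days remain in February 2074 after the 11th (28 − 11).
Full months from March 2074 through October 2075 contribute their day counts.
Then 16 days into November 2075.
Total: 17 + 31 + 30 + 31 + 30 + 31 + 31 + 30 + 31 + 30 + 31 + 31 + 28 + 31 + 30 + 31 + 30 + 31 + 31 + 30 + 31 + 16 = 643.

643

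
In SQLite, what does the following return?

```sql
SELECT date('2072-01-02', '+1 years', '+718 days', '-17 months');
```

Adding +1 year to 2072-01-02 gives 2073-01-02.
Applying '+718 days' to 2073-01-02: counting 718 days forward gives 2074-12-21.
Adding -17 months to 2074-12-21 gives 2073-07-21.

2073-07-21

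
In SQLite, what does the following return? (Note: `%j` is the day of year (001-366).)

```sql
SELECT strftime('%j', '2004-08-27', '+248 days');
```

122

First apply '+248 days': 2004-08-27 → 2005-05-02.
Day-of-year for 2005-05-02: days since 2005-01-01 inclusive = 122, zero-padded to 122.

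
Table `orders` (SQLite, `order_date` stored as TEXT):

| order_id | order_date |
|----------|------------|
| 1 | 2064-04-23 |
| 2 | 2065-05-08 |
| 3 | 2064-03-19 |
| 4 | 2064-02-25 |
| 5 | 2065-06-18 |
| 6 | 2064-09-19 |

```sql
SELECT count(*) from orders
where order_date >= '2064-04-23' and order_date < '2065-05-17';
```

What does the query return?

3

Rows in [2064-04-23, 2065-05-17): 2064-04-23, 2065-05-08, 2064-09-19 → 3 rows.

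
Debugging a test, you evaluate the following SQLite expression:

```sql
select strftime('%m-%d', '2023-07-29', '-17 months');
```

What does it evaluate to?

First apply '-17 months': 2023-07-29 → 2022-03-01.
`%m-%d` extracts the month-day: 03-01.

03-01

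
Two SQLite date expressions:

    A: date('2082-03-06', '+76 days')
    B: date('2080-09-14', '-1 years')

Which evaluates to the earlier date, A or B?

B

A = 2082-05-21.
B = 2079-09-14.
B is earlier.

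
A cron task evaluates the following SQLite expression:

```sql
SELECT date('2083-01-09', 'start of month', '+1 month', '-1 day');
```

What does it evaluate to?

`start of month` rewinds 2083-01-09 to 2083-01-01.
Adding +1 month to 2083-01-01 gives 2083-02-01.
Going back 1 day from 2083-02-01 reaches 2083-01-31 (last day of January, 31 days).

2083-01-31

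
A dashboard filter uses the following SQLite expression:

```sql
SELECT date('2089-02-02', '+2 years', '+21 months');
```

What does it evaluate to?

Adding +2 years to 2089-02-02 gives 2091-02-02.
Adding +21 months to 2091-02-02 gives 2092-11-02.

2092-11-02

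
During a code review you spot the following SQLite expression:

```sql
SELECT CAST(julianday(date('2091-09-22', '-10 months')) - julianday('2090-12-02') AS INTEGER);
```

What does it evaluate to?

Adding -10 months to 2091-09-22 gives 2090-11-22.
8 days remain in November 2090 after the 22nd (30 − 22).
Then 2 days into December 2090.
Total: 8 + 2 = 10.
The subtraction is earlier − later, so the result is −10 → -10.

-10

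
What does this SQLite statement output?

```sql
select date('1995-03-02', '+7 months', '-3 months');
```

Adding +7 months to 1995-03-02 gives 1995-10-02.
Adding -3 months to 1995-10-02 gives 1995-07-02.

1995-07-02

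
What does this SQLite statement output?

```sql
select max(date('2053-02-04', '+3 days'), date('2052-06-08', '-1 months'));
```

2053-02-07

date('2053-02-04', '+3 days') → 2053-02-07.
date('2052-06-08', '-1 months') → 2052-05-08.
Later of the two is 2053-02-07.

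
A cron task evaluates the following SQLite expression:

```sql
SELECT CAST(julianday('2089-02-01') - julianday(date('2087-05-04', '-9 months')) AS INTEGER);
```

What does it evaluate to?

Adding -9 months to 2087-05-04 gives 2086-08-04.
27 days remain in August 2086 after the 4th (31 − 4).
Full months from September 2086 through January 2089 contribute their day counts.
Then 1 day into February 2089.
Total: 27 + 30 + 31 + 30 + 31 + 31 + 28 + 31 + 30 + 31 + 30 + 31 + 31 + 30 + 31 + 30 + 31 + 31 + 29 + 31 + 30 + 31 + 30 + 31 + 31 + 30 + 31 + 30 + 31 + 31 + 1 = 912.

912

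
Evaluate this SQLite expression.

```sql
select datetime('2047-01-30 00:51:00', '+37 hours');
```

2047-01-31 13:51:00

+37 hours from 2047-01-30 00:51:00 is 2047-01-31 13:51:00 (crosses midnight).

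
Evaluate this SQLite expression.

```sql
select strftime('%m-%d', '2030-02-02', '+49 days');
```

03-23

First apply '+49 days': 2030-02-02 → 2030-03-23.
`%m-%d` extracts the month-day: 03-23.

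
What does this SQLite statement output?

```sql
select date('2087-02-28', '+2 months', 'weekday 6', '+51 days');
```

Adding +2 months to 2087-02-28 gives 2087-04-28.
`weekday 6` advances to the next Saturday; 2087-04-28 is a Monday, so it moves forward to 2087-05-03.
Applying '+51 days' to 2087-05-03: counting 51 days forward gives 2087-06-23.

2087-06-23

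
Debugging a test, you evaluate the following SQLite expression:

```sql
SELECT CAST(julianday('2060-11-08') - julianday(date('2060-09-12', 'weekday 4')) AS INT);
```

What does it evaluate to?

53

`weekday 4` advances to the next Thursday; 2060-09-12 is a Sunday, so it moves forward to 2060-09-16.
14 days remain in September 2060 after the 16th (30 − 16).
October 2060: 31 days.
Then 8 days into November 2060.
Total: 14 + 31 + 8 = 53.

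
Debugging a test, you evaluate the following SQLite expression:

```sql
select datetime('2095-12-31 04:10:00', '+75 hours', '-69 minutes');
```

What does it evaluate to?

2096-01-03 06:01:00

+75 hours from 2095-12-31 04:10:00 is 2096-01-03 07:10:00 (crosses midnight).
69 minutes = 1h 9m; -69 minutes from 2096-01-03 07:10:00 is 2096-01-03 06:01:00.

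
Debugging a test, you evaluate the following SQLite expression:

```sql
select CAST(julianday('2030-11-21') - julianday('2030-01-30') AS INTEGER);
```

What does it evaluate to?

295

1 day remains in January 2030 after the 30th (31 − 30).
Full months from February 2030 through October 2030 contribute their day counts.
Then 21 days into November 2030.
Total: 1 + 28 + 31 + 30 + 31 + 30 + 31 + 31 + 30 + 31 + 21 = 295.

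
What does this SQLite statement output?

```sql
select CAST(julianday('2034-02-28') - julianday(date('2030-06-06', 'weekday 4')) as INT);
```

1363

`weekday 4` advances to the next Thursday; 2030-06-06 is already a Thursday, so it stays at 2030-06-06.
24 days remain in June 2030 after the 6th (30 − 6).
Full months from July 2030 through January 2034 contribute their day counts.
Then 28 days into February 2034.
Total: 24 + 31 + 31 + 30 + 31 + 30 + 31 + 31 + 28 + 31 + 30 + 31 + 30 + 31 + 31 + 30 + 31 + 30 + 31 + 31 + 29 + 31 + 30 + 31 + 30 + 31 + 31 + 30 + 31 + 30 + 31 + 31 + 28 + 31 + 30 + 31 + 30 + 31 + 31 + 30 + 31 + 30 + 31 + 31 + 28 = 1363.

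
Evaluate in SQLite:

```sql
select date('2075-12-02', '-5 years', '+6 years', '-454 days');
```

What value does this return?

2075-09-05

Adding -5 years to 2075-12-02 gives 2070-12-02.
Adding +6 years to 2070-12-02 gives 2076-12-02.
Applying '-454 days' to 2076-12-02: counting 454 days back gives 2075-09-05.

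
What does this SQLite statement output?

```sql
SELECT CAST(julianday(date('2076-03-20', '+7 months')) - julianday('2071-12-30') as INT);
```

Adding +7 months to 2076-03-20 gives 2076-10-20.
1 day remains in December 2071 after the 30th (31 − 30).
Full months from January 2072 through September 2076 contribute their day counts.
Then 20 days into October 2076.
Total: 1 + 31 + 29 + 31 + 30 + 31 + 30 + 31 + 31 + 30 + 31 + 30 + 31 + 31 + 28 + 31 + 30 + 31 + 30 + 31 + 31 + 30 + 31 + 30 + 31 + 31 + 28 + 31 + 30 + 31 + 30 + 31 + 31 + 30 + 31 + 30 + 31 + 31 + 28 + 31 + 30 + 31 + 30 + 31 + 31 + 30 + 31 + 30 + 31 + 31 + 29 + 31 + 30 + 31 + 30 + 31 + 31 + 30 + 20 = 1756.

1756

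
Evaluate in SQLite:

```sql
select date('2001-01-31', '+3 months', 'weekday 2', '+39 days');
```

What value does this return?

2001-06-09

Adding +3 months to 2001-01-31 targets 2001-04-31. April 2001 has only 30 days, so SQLite normalizes the 1-day overflow forward to 2001-05-01.
`weekday 2` advances to the next Tuesday; 2001-05-01 is already a Tuesday, so it stays at 2001-05-01.
May 2001 has 31 days; 30 remain after the 1st, so 31 days reach 2001-06-01.
Advancing 8 more days within June lands on 2001-06-09.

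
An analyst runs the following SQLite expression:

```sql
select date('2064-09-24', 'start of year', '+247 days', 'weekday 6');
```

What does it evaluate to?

2064-09-06

`start of year` rewinds 2064-09-24 to 2064-01-01.
Applying '+247 days' to 2064-01-01: counting 247 days forward gives 2064-09-04.
`weekday 6` advances to the next Saturday; 2064-09-04 is a Thursday, so it moves forward to 2064-09-06.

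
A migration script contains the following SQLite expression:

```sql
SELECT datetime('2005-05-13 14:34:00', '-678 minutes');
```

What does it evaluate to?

2005-05-13 03:16:00

678 minutes = 11h 18m; -678 minutes from 2005-05-13 14:34:00 is 2005-05-13 03:16:00.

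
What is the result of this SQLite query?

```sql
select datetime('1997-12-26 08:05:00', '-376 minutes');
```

1997-12-26 01:49:00

376 minutes = 6h 16m; -376 minutes from 1997-12-26 08:05:00 is 1997-12-26 01:49:00.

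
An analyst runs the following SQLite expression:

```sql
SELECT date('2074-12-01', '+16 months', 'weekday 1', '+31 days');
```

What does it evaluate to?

2076-05-07

Adding +16 months to 2074-12-01 gives 2076-04-01.
`weekday 1` advances to the next Monday; 2076-04-01 is a Wednesday, so it moves forward to 2076-04-06.
April 2076 has 30 days; 24 remain after the 6th, so 25 days reach 2076-05-01.
Advancing 6 more days within May lands on 2076-05-07.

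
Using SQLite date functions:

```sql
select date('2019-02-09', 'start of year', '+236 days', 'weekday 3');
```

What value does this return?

`start of year` rewinds 2019-02-09 to 2019-01-01.
Applying '+236 days' to 2019-01-01: counting 236 days forward gives 2019-08-25.
`weekday 3` advances to the next Wednesday; 2019-08-25 is a Sunday, so it moves forward to 2019-08-28.

2019-08-28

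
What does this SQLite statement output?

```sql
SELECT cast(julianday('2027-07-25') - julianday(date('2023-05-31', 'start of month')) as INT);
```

`start of month` rewinds 2023-05-31 to 2023-05-01.
30 days remain in May 2023 after the 1st (31 − 1).
Full months from June 2023 through June 2027 contribute their day counts.
Then 25 days into July 2027.
Total: 30 + 30 + 31 + 31 + 30 + 31 + 30 + 31 + 31 + 29 + 31 + 30 + 31 + 30 + 31 + 31 + 30 + 31 + 30 + 31 + 31 + 28 + 31 + 30 + 31 + 30 + 31 + 31 + 30 + 31 + 30 + 31 + 31 + 28 + 31 + 30 + 31 + 30 + 31 + 31 + 30 + 31 + 30 + 31 + 31 + 28 + 31 + 30 + 31 + 30 + 25 = 1546.

1546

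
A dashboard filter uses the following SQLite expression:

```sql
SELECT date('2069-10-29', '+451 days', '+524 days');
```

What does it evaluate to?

Applying '+451 days' to 2069-10-29: counting 451 days forward gives 2071-01-23.
Applying '+524 days' to 2071-01-23: counting 524 days forward gives 2072-06-30.

2072-06-30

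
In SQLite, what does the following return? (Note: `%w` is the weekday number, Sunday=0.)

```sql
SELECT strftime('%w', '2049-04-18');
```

0

2049-04-18 is a Sunday; with Sunday=0 that is 0.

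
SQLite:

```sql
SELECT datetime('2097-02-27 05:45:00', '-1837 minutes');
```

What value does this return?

2097-02-25 23:08:00

1837 minutes = 30h 37m; -1837 minutes from 2097-02-27 05:45:00 is 2097-02-25 23:08:00 (crosses midnight).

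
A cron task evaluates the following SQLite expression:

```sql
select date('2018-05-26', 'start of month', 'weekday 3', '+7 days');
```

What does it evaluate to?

`start of month` rewinds 2018-05-26 to 2018-05-01.
`weekday 3` advances to the next Wednesday; 2018-05-01 is a Tuesday, so it moves forward to 2018-05-02.
Advancing 7 more days within May lands on 2018-05-09.

2018-05-09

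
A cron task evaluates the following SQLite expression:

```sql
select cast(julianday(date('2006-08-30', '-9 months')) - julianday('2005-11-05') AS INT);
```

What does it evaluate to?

25

Adding -9 months to 2006-08-30 gives 2005-11-30.
Both dates are in November 2005: 30 − 5 = 25.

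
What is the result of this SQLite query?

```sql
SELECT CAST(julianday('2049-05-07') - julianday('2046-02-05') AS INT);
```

1187

23 days remain in February 2046 after the 5th (28 − 5).
Full months from March 2046 through April 2049 contribute their day counts.
Then 7 days into May 2049.
Total: 23 + 31 + 30 + 31 + 30 + 31 + 31 + 30 + 31 + 30 + 31 + 31 + 28 + 31 + 30 + 31 + 30 + 31 + 31 + 30 + 31 + 30 + 31 + 31 + 29 + 31 + 30 + 31 + 30 + 31 + 31 + 30 + 31 + 30 + 31 + 31 + 28 + 31 + 30 + 7 = 1187.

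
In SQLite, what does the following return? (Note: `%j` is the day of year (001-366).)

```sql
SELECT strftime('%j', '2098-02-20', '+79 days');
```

130

First apply '+79 days': 2098-02-20 → 2098-05-10.
Day-of-year for 2098-05-10: days since 2098-01-01 inclusive = 130, zero-padded to 130.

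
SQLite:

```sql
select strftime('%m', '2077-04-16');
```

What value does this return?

04

`%m` extracts the 2-digit month (01-12): 04.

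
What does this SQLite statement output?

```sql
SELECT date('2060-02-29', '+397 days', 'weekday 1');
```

2061-04-04

Applying '+397 days' to 2060-02-29: counting 397 days forward gives 2061-04-01.
`weekday 1` advances to the next Monday; 2061-04-01 is a Friday, so it moves forward to 2061-04-04.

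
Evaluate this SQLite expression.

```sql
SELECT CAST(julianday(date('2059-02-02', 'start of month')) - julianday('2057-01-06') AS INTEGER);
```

`start of month` rewinds 2059-02-02 to 2059-02-01.
25 days remain in January 2057 after the 6th (31 − 6).
Full months from February 2057 through January 2059 contribute their day counts.
Then 1 day into February 2059.
Total: 25 + 28 + 31 + 30 + 31 + 30 + 31 + 31 + 30 + 31 + 30 + 31 + 31 + 28 + 31 + 30 + 31 + 30 + 31 + 31 + 30 + 31 + 30 + 31 + 31 + 1 = 756.

756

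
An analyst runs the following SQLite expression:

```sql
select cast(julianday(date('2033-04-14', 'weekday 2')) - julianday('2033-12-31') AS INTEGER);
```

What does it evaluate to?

`weekday 2` advances to the next Tuesday; 2033-04-14 is a Thursday, so it moves forward to 2033-04-19.
11 days remain in April 2033 after the 19th (30 − 19).
Full months from May 2033 through November 2033 contribute their day counts.
Then 31 days into December 2033.
Total: 11 + 31 + 30 + 31 + 31 + 30 + 31 + 30 + 31 = 256.
The subtraction is earlier − later, so the result is −256 → -256.

-256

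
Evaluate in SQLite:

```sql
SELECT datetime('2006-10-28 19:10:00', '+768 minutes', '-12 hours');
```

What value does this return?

2006-10-28 19:58:00

768 minutes = 12h 48m; +768 minutes from 2006-10-28 19:10:00 is 2006-10-29 07:58:00 (crosses midnight).
-12 hours from 2006-10-29 07:58:00 is 2006-10-28 19:58:00 (crosses midnight).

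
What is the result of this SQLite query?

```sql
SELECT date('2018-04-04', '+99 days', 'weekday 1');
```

2018-07-16

Applying '+99 days' to 2018-04-04: counting 99 days forward gives 2018-07-12.
`weekday 1` advances to the next Monday; 2018-07-12 is a Thursday, so it moves forward to 2018-07-16.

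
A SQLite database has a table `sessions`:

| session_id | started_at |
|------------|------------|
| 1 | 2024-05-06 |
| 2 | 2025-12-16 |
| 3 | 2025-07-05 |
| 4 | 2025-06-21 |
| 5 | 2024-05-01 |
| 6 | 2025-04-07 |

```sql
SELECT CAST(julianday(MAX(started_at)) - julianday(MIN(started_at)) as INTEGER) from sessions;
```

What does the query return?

MIN = 2024-05-01, MAX = 2025-12-16.
30 days remain in May 2024 after the 1st (31 − 1).
Full months from June 2024 through November 2025 contribute their day counts.
Then 16 days into December 2025.
Total: 30 + 30 + 31 + 31 + 30 + 31 + 30 + 31 + 31 + 28 + 31 + 30 + 31 + 30 + 31 + 31 + 30 + 31 + 30 + 16 = 594.

594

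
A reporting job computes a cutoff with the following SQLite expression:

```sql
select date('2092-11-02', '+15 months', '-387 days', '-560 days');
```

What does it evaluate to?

2091-07-01

Adding +15 months to 2092-11-02 gives 2094-02-02.
Applying '-387 days' to 2094-02-02: counting 387 days back gives 2093-01-11.
Applying '-560 days' to 2093-01-11: counting 560 days back gives 2091-07-01.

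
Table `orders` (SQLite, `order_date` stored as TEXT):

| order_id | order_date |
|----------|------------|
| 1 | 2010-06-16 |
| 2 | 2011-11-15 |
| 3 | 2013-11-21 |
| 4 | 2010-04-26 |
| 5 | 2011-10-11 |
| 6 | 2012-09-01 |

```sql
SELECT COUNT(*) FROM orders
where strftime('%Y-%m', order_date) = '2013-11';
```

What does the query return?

Rows with year-month 2013-11: 2013-11-21 → 1.

1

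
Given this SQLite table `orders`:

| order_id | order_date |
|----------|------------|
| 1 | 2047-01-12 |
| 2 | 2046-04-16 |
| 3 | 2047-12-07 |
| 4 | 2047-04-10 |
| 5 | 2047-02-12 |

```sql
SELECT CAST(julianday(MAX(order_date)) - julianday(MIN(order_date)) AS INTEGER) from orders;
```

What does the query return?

MIN = 2046-04-16, MAX = 2047-12-07.
14 days remain in April 2046 after the 16th (30 − 16).
Full months from May 2046 through November 2047 contribute their day counts.
Then 7 days into December 2047.
Total: 14 + 31 + 30 + 31 + 31 + 30 + 31 + 30 + 31 + 31 + 28 + 31 + 30 + 31 + 30 + 31 + 31 + 30 + 31 + 30 + 7 = 600.

600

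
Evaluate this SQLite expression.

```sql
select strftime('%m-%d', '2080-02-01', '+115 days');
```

First apply '+115 days': 2080-02-01 → 2080-05-26.
`%m-%d` extracts the month-day: 05-26.

05-26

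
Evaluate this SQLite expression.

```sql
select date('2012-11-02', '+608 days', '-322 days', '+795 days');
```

Applying '+608 days' to 2012-11-02: counting 608 days forward gives 2014-07-03.
Applying '-322 days' to 2014-07-03: counting 322 days back gives 2013-08-15.
Applying '+795 days' to 2013-08-15: counting 795 days forward gives 2015-10-19.

2015-10-19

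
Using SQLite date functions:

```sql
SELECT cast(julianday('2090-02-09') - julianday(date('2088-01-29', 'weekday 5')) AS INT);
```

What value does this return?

741

`weekday 5` advances to the next Friday; 2088-01-29 is a Thursday, so it moves forward to 2088-01-30.
1 day remains in January 2088 after the 30th (31 − 30).
Full months from February 2088 through January 2090 contribute their day counts.
Then 9 days into February 2090.
Total: 1 + 29 + 31 + 30 + 31 + 30 + 31 + 31 + 30 + 31 + 30 + 31 + 31 + 28 + 31 + 30 + 31 + 30 + 31 + 31 + 30 + 31 + 30 + 31 + 31 + 9 = 741.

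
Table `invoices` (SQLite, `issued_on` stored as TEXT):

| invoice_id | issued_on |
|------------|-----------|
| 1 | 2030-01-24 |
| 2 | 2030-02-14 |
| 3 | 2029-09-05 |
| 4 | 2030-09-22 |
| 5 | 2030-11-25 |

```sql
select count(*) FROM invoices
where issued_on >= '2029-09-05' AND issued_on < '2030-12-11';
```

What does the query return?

Rows in [2029-09-05, 2030-12-11): 2030-01-24, 2030-02-14, 2029-09-05, 2030-09-22, 2030-11-25 → 5 rows.

5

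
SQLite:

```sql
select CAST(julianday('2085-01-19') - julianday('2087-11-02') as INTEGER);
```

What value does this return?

12 days remain in January 2085 after the 19th (31 − 19).
Full months from February 2085 through October 2087 contribute their day counts.
Then 2 days into November 2087.
Total: 12 + 28 + 31 + 30 + 31 + 30 + 31 + 31 + 30 + 31 + 30 + 31 + 31 + 28 + 31 + 30 + 31 + 30 + 31 + 31 + 30 + 31 + 30 + 31 + 31 + 28 + 31 + 30 + 31 + 30 + 31 + 31 + 30 + 31 + 2 = 1017.
The subtraction is earlier − later, so the result is −1017 → -1017.

-1017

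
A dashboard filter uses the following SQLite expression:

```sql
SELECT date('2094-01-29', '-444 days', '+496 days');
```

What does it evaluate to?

2094-03-22

Applying '-444 days' to 2094-01-29: counting 444 days back gives 2092-11-11.
Applying '+496 days' to 2092-11-11: counting 496 days forward gives 2094-03-22.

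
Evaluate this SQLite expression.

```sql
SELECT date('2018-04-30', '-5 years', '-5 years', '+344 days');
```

Adding -5 years to 2018-04-30 gives 2013-04-30.
Adding -5 years to 2013-04-30 gives 2008-04-30.
Applying '+344 days' to 2008-04-30: counting 344 days forward gives 2009-04-09.

2009-04-09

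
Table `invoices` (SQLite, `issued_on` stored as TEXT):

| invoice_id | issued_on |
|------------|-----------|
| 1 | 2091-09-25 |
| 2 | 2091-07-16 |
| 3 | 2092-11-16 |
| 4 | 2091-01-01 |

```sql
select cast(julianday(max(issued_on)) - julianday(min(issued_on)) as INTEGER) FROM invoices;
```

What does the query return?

MIN = 2091-01-01, MAX = 2092-11-16.
30 days remain in January 2091 after the 1st (31 − 1).
Full months from February 2091 through October 2092 contribute their day counts.
Then 16 days into November 2092.
Total: 30 + 28 + 31 + 30 + 31 + 30 + 31 + 31 + 30 + 31 + 30 + 31 + 31 + 29 + 31 + 30 + 31 + 30 + 31 + 31 + 30 + 31 + 16 = 685.

685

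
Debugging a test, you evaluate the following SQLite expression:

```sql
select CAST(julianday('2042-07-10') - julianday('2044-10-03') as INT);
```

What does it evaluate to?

21 days remain in July 2042 after the 10th (31 − 10).
Full months from August 2042 through September 2044 contribute their day counts.
Then 3 days into October 2044.
Total: 21 + 31 + 30 + 31 + 30 + 31 + 31 + 28 + 31 + 30 + 31 + 30 + 31 + 31 + 30 + 31 + 30 + 31 + 31 + 29 + 31 + 30 + 31 + 30 + 31 + 31 + 30 + 3 = 816.
The subtraction is earlier − later, so the result is −816 → -816.

-816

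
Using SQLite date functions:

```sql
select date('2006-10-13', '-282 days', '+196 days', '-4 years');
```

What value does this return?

2002-07-19

Applying '-282 days' to 2006-10-13: counting 282 days back gives 2006-01-04.
Applying '+196 days' to 2006-01-04: counting 196 days forward gives 2006-07-19.
Adding -4 years to 2006-07-19 gives 2002-07-19.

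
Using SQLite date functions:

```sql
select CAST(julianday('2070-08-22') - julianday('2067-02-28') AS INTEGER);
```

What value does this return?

0 days remain in February 2067 after the 28th (28 − 28).
Full months from March 2067 through July 2070 contribute their day counts.
Then 22 days into August 2070.
Total: 0 + 31 + 30 + 31 + 30 + 31 + 31 + 30 + 31 + 30 + 31 + 31 + 29 + 31 + 30 + 31 + 30 + 31 + 31 + 30 + 31 + 30 + 31 + 31 + 28 + 31 + 30 + 31 + 30 + 31 + 31 + 30 + 31 + 30 + 31 + 31 + 28 + 31 + 30 + 31 + 30 + 31 + 22 = 1271.

1271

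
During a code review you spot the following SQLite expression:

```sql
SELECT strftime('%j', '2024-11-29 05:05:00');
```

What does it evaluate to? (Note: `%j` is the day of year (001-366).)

334

Day-of-year for 2024-11-29: days since 2024-01-01 inclusive = 334, zero-padded to 334.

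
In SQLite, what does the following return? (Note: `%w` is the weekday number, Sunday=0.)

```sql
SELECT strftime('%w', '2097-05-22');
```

2097-05-22 is a Wednesday; with Sunday=0 that is 3.

3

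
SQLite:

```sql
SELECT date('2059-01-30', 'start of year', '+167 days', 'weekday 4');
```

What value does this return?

`start of year` rewinds 2059-01-30 to 2059-01-01.
Applying '+167 days' to 2059-01-01: counting 167 days forward gives 2059-06-17.
`weekday 4` advances to the next Thursday; 2059-06-17 is a Tuesday, so it moves forward to 2059-06-19.

2059-06-19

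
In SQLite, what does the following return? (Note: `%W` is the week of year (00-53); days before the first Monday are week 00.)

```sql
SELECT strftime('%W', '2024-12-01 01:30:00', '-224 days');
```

16

First apply '-224 days': 2024-12-01 01:30:00 → 2024-04-21 01:30:00.
2024-04-21 is a Sunday. SQLite's %W counts Mondays since the year started; the result is 16.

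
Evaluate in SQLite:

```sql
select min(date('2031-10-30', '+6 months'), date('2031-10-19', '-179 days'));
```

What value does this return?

2031-04-23

date('2031-10-30', '+6 months') → 2032-04-30.
date('2031-10-19', '-179 days') → 2031-04-23.
Earlier of the two is 2031-04-23.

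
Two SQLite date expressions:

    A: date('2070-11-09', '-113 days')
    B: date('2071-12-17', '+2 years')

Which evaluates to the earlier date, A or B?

A = 2070-07-19.
B = 2073-12-17.
A is earlier.

A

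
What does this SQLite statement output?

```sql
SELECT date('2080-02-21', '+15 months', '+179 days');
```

2081-11-16

Adding +15 months to 2080-02-21 gives 2081-05-21.
Applying '+179 days' to 2081-05-21: counting 179 days forward gives 2081-11-16.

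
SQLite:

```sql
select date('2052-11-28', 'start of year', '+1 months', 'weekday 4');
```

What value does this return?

2052-02-01

`start of year` rewinds 2052-11-28 to 2052-01-01.
Adding +1 month to 2052-01-01 gives 2052-02-01.
`weekday 4` advances to the next Thursday; 2052-02-01 is already a Thursday, so it stays at 2052-02-01.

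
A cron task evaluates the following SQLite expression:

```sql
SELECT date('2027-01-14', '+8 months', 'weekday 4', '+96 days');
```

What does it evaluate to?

2027-12-21

Adding +8 months to 2027-01-14 gives 2027-09-14.
`weekday 4` advances to the next Thursday; 2027-09-14 is a Tuesday, so it moves forward to 2027-09-16.
Applying '+96 days' to 2027-09-16: counting 96 days forward gives 2027-12-21.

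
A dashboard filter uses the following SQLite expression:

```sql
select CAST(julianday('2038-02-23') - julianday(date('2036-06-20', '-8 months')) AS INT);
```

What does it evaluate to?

Adding -8 months to 2036-06-20 gives 2035-10-20.
11 days remain in October 2035 after the 20th (31 − 20).
Full months from November 2035 through January 2038 contribute their day counts.
Then 23 days into February 2038.
Total: 11 + 30 + 31 + 31 + 29 + 31 + 30 + 31 + 30 + 31 + 31 + 30 + 31 + 30 + 31 + 31 + 28 + 31 + 30 + 31 + 30 + 31 + 31 + 30 + 31 + 30 + 31 + 31 + 23 = 857.

857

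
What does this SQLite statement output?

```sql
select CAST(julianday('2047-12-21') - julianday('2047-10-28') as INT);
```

3 days remain in October 2047 after the 28th (31 − 28).
November 2047: 30 days.
Then 21 days into December 2047.
Total: 3 + 30 + 21 = 54.

54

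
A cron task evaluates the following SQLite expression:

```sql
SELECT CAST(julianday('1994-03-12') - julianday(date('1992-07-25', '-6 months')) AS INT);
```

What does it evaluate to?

Adding -6 months to 1992-07-25 gives 1992-01-25.
6 days remain in January 1992 after the 25th (31 − 25).
Full months from February 1992 through February 1994 contribute their day counts.
Then 12 days into March 1994.
Total: 6 + 29 + 31 + 30 + 31 + 30 + 31 + 31 + 30 + 31 + 30 + 31 + 31 + 28 + 31 + 30 + 31 + 30 + 31 + 31 + 30 + 31 + 30 + 31 + 31 + 28 + 12 = 777.

777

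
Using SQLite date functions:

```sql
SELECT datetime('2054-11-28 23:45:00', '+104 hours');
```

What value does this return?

2054-12-03 07:45:00

+104 hours from 2054-11-28 23:45:00 is 2054-12-03 07:45:00 (crosses midnight).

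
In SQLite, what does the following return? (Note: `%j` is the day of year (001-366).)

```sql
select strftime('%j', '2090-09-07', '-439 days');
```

176

First apply '-439 days': 2090-09-07 → 2089-06-25.
Day-of-year for 2089-06-25: days since 2089-01-01 inclusive = 176, zero-padded to 176.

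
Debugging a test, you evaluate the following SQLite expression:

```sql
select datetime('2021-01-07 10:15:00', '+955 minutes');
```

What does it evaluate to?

2021-01-08 02:10:00

955 minutes = 15h 55m; +955 minutes from 2021-01-07 10:15:00 is 2021-01-08 02:10:00 (crosses midnight).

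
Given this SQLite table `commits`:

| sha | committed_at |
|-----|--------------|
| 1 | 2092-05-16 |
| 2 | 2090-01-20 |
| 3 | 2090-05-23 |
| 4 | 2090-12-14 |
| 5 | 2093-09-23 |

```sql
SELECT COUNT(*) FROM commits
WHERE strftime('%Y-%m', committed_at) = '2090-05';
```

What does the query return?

1

Rows with year-month 2090-05: 2090-05-23 → 1.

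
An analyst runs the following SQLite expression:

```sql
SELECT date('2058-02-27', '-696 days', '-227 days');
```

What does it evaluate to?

2055-08-19

Applying '-696 days' to 2058-02-27: counting 696 days back gives 2056-04-02.
Applying '-227 days' to 2056-04-02: counting 227 days back gives 2055-08-19.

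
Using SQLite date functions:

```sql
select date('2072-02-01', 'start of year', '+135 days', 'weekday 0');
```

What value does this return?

`start of year` rewinds 2072-02-01 to 2072-01-01.
Applying '+135 days' to 2072-01-01: counting 135 days forward gives 2072-05-15.
`weekday 0` advances to the next Sunday; 2072-05-15 is already a Sunday, so it stays at 2072-05-15.

2072-05-15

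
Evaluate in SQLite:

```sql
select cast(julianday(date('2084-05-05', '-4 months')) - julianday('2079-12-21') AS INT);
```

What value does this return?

Adding -4 months to 2084-05-05 gives 2084-01-05.
10 days remain in December 2079 after the 21st (31 − 21).
Full months from January 2080 through December 2083 contribute their day counts.
Then 5 days into January 2084.
Total: 10 + 31 + 29 + 31 + 30 + 31 + 30 + 31 + 31 + 30 + 31 + 30 + 31 + 31 + 28 + 31 + 30 + 31 + 30 + 31 + 31 + 30 + 31 + 30 + 31 + 31 + 28 + 31 + 30 + 31 + 30 + 31 + 31 + 30 + 31 + 30 + 31 + 31 + 28 + 31 + 30 + 31 + 30 + 31 + 31 + 30 + 31 + 30 + 31 + 5 = 1476.

1476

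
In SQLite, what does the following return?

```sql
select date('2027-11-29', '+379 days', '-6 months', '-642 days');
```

2026-09-09

Applying '+379 days' to 2027-11-29: counting 379 days forward gives 2028-12-12.
Adding -6 months to 2028-12-12 gives 2028-06-12.
Applying '-642 days' to 2028-06-12: counting 642 days back gives 2026-09-09.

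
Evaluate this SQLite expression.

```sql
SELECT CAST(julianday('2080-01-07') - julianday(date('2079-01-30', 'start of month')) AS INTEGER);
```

`start of month` rewinds 2079-01-30 to 2079-01-01.
30 days remain in January 2079 after the 1st (31 − 1).
Full months from February 2079 through December 2079 contribute their day counts.
Then 7 days into January 2080.
Total: 30 + 28 + 31 + 30 + 31 + 30 + 31 + 31 + 30 + 31 + 30 + 31 + 7 = 371.

371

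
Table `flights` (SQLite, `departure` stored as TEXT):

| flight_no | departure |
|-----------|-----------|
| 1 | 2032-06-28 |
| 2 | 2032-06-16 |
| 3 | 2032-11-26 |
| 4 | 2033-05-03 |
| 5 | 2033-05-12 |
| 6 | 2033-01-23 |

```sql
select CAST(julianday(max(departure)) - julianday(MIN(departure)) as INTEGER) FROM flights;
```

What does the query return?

330

MIN = 2032-06-16, MAX = 2033-05-12.
14 days remain in June 2032 after the 16th (30 − 16).
Full months from July 2032 through April 2033 contribute their day counts.
Then 12 days into May 2033.
Total: 14 + 31 + 31 + 30 + 31 + 30 + 31 + 31 + 28 + 31 + 30 + 12 = 330.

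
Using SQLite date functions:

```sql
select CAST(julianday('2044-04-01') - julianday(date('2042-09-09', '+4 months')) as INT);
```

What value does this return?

448

Adding +4 months to 2042-09-09 gives 2043-01-09.
22 days remain in January 2043 after the 9th (31 − 9).
Full months from February 2043 through March 2044 contribute their day counts.
Then 1 day into April 2044.
Total: 22 + 28 + 31 + 30 + 31 + 30 + 31 + 31 + 30 + 31 + 30 + 31 + 31 + 29 + 31 + 1 = 448.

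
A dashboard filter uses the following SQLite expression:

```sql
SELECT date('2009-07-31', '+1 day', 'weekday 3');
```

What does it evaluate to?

July 2009 has 31 days; 0 remain after the 31st, so 1 days reach 2009-08-01.
`weekday 3` advances to the next Wednesday; 2009-08-01 is a Saturday, so it moves forward to 2009-08-05.

2009-08-05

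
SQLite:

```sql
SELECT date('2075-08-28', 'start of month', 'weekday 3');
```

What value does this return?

`start of month` rewinds 2075-08-28 to 2075-08-01.
`weekday 3` advances to the next Wednesday; 2075-08-01 is a Thursday, so it moves forward to 2075-08-07.

2075-08-07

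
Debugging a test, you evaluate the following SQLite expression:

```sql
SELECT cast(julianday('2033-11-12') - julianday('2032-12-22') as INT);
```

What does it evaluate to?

9 days remain in December 2032 after the 22nd (31 − 22).
Full months from January 2033 through October 2033 contribute their day counts.
Then 12 days into November 2033.
Total: 9 + 31 + 28 + 31 + 30 + 31 + 30 + 31 + 31 + 30 + 31 + 12 = 325.

325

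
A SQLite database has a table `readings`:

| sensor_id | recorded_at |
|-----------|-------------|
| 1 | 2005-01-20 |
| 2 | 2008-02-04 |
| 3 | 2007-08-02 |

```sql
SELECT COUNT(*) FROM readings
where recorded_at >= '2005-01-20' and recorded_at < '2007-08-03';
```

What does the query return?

2

Rows in [2005-01-20, 2007-08-03): 2005-01-20, 2007-08-02 → 2 rows.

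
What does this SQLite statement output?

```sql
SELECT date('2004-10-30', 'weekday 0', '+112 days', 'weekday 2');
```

2005-02-22

`weekday 0` advances to the next Sunday; 2004-10-30 is a Saturday, so it moves forward to 2004-10-31.
Applying '+112 days' to 2004-10-31: counting 112 days forward gives 2005-02-20.
`weekday 2` advances to the next Tuesday; 2005-02-20 is a Sunday, so it moves forward to 2005-02-22.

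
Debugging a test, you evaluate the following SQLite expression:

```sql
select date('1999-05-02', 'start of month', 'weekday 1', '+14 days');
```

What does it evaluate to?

1999-05-17

`start of month` rewinds 1999-05-02 to 1999-05-01.
`weekday 1` advances to the next Monday; 1999-05-01 is a Saturday, so it moves forward to 1999-05-03.
Advancing 14 more days within May lands on 1999-05-17.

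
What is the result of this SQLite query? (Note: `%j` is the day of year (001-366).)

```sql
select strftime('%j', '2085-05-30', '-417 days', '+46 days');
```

145

First apply '-417 days', '+46 days': 2085-05-30 → 2084-05-24.
Day-of-year for 2084-05-24: days since 2084-01-01 inclusive = 145, zero-padded to 145.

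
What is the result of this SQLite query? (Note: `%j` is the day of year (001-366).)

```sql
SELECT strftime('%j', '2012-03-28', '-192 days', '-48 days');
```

First apply '-192 days', '-48 days': 2012-03-28 → 2011-08-01.
Day-of-year for 2011-08-01: days since 2011-01-01 inclusive = 213, zero-padded to 213.

213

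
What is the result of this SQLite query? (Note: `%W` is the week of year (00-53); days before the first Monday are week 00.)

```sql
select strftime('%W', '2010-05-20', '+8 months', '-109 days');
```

First apply '+8 months', '-109 days': 2010-05-20 → 2010-10-03.
2010-10-03 is a Sunday. SQLite's %W counts Mondays since the year started; the result is 39.

39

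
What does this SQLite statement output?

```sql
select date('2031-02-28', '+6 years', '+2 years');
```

2039-02-28

Adding +6 years to 2031-02-28 gives 2037-02-28.
Adding +2 years to 2037-02-28 gives 2039-02-28.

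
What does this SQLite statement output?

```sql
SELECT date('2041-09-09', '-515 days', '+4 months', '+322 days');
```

2041-06-30

Applying '-515 days' to 2041-09-09: counting 515 days back gives 2040-04-12.
Adding +4 months to 2040-04-12 gives 2040-08-12.
Applying '+322 days' to 2040-08-12: counting 322 days forward gives 2041-06-30.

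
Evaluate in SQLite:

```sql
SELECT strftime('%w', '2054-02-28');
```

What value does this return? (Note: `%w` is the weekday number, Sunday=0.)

2054-02-28 is a Saturday; with Sunday=0 that is 6.

6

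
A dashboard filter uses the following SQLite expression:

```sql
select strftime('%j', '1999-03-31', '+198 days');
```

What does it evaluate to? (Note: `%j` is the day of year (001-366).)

288

First apply '+198 days': 1999-03-31 → 1999-10-15.
Day-of-year for 1999-10-15: days since 1999-01-01 inclusive = 288, zero-padded to 288.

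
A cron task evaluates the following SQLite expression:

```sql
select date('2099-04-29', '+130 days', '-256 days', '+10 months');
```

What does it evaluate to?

Applying '+130 days' to 2099-04-29: counting 130 days forward gives 2099-09-06.
Applying '-256 days' to 2099-09-06: counting 256 days back gives 2098-12-24.
Adding +10 months to 2098-12-24 gives 2099-10-24.

2099-10-24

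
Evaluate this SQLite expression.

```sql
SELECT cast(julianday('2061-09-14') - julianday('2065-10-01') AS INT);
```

-1478

16 days remain in September 2061 after the 14th (30 − 14).
Full months from October 2061 through September 2065 contribute their day counts.
Then 1 day into October 2065.
Total: 16 + 31 + 30 + 31 + 31 + 28 + 31 + 30 + 31 + 30 + 31 + 31 + 30 + 31 + 30 + 31 + 31 + 28 + 31 + 30 + 31 + 30 + 31 + 31 + 30 + 31 + 30 + 31 + 31 + 29 + 31 + 30 + 31 + 30 + 31 + 31 + 30 + 31 + 30 + 31 + 31 + 28 + 31 + 30 + 31 + 30 + 31 + 31 + 30 + 1 = 1478.
The subtraction is earlier − later, so the result is −1478 → -1478.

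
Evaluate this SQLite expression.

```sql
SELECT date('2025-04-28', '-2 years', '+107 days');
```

Adding -2 years to 2025-04-28 gives 2023-04-28.
Applying '+107 days' to 2023-04-28: counting 107 days forward gives 2023-08-13.

2023-08-13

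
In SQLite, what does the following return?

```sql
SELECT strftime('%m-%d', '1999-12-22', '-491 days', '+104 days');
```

First apply '-491 days', '+104 days': 1999-12-22 → 1998-11-30.
`%m-%d` extracts the month-day: 11-30.

11-30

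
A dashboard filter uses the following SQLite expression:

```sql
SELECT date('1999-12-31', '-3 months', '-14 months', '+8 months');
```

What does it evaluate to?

Adding -3 months to 1999-12-31 targets 1999-09-31. September 1999 has only 30 days, so SQLite normalizes the 1-day overflow forward to 1999-10-01.
Adding -14 months to 1999-10-01 gives 1998-08-01.
Adding +8 months to 1998-08-01 gives 1999-04-01.

1999-04-01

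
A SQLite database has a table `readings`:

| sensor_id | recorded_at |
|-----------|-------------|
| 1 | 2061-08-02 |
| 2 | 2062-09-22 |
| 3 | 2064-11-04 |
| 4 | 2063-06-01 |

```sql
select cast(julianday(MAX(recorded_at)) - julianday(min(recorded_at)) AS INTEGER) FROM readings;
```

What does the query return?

MIN = 2061-08-02, MAX = 2064-11-04.
29 days remain in August 2061 after the 2nd (31 − 2).
Full months from September 2061 through October 2064 contribute their day counts.
Then 4 days into November 2064.
Total: 29 + 30 + 31 + 30 + 31 + 31 + 28 + 31 + 30 + 31 + 30 + 31 + 31 + 30 + 31 + 30 + 31 + 31 + 28 + 31 + 30 + 31 + 30 + 31 + 31 + 30 + 31 + 30 + 31 + 31 + 29 + 31 + 30 + 31 + 30 + 31 + 31 + 30 + 31 + 4 = 1190.

1190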